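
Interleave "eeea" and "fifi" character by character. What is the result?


Interleaving "eeea" and "fifi":
  Position 0: 'e' from first, 'f' from second => "ef"
  Position 1: 'e' from first, 'i' from second => "ei"
  Position 2: 'e' from first, 'f' from second => "ef"
  Position 3: 'a' from first, 'i' from second => "ai"
Result: efeiefai

efeiefai


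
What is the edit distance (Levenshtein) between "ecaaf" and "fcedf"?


Computing edit distance: "ecaaf" -> "fcedf"
DP table:
           f    c    e    d    f
      0    1    2    3    4    5
  e   1    1    2    2    3    4
  c   2    2    1    2    3    4
  a   3    3    2    2    3    4
  a   4    4    3    3    3    4
  f   5    4    4    4    4    3
Edit distance = dp[5][5] = 3

3


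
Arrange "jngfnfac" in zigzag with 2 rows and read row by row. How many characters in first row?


Zigzag "jngfnfac" into 2 rows:
Placing characters:
  'j' => row 0
  'n' => row 1
  'g' => row 0
  'f' => row 1
  'n' => row 0
  'f' => row 1
  'a' => row 0
  'c' => row 1
Rows:
  Row 0: "jgna"
  Row 1: "nffc"
First row length: 4

4


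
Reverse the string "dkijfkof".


Input: dkijfkof
Reading characters right to left:
  Position 7: 'f'
  Position 6: 'o'
  Position 5: 'k'
  Position 4: 'f'
  Position 3: 'j'
  Position 2: 'i'
  Position 1: 'k'
  Position 0: 'd'
Reversed: fokfjikd

fokfjikd


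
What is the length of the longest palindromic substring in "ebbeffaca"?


Input: "ebbeffaca"
Checking substrings for palindromes:
  [0:4] "ebbe" (len 4) => palindrome
  [6:9] "aca" (len 3) => palindrome
  [1:3] "bb" (len 2) => palindrome
  [4:6] "ff" (len 2) => palindrome
Longest palindromic substring: "ebbe" with length 4

4


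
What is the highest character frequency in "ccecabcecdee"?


Input: ccecabcecdee
Character counts:
  'a': 1
  'b': 1
  'c': 5
  'd': 1
  'e': 4
Maximum frequency: 5

5


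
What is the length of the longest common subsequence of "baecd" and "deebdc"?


LCS of "baecd" and "deebdc"
DP table:
           d    e    e    b    d    c
      0    0    0    0    0    0    0
  b   0    0    0    0    1    1    1
  a   0    0    0    0    1    1    1
  e   0    0    1    1    1    1    1
  c   0    0    1    1    1    1    2
  d   0    1    1    1    1    2    2
LCS length = dp[5][6] = 2

2


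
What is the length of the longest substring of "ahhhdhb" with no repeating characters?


Input: "ahhhdhb"
Sliding window (track last position of each char):
  Position 0 ('a'): window [0,0] length 1 -- new best
  Position 1 ('h'): window [0,1] length 2 -- new best
  Position 2 ('h'): repeat (last at 1), move window start to 2
  Position 2 ('h'): window [2,2] length 1
  Position 3 ('h'): repeat (last at 2), move window start to 3
  Position 3 ('h'): window [3,3] length 1
  Position 4 ('d'): window [3,4] length 2
  Position 5 ('h'): repeat (last at 3), move window start to 4
  Position 5 ('h'): window [4,5] length 2
  Position 6 ('b'): window [4,6] length 3 -- new best
Longest substring with no repeats: "dhb" with length 3

3


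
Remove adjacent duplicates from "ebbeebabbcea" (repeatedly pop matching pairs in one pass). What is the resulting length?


Input: ebbeebabbcea
Stack-based adjacent duplicate removal:
  Read 'e': push. Stack: e
  Read 'b': push. Stack: eb
  Read 'b': matches stack top 'b' => pop. Stack: e
  Read 'e': matches stack top 'e' => pop. Stack: (empty)
  Read 'e': push. Stack: e
  Read 'b': push. Stack: eb
  Read 'a': push. Stack: eba
  Read 'b': push. Stack: ebab
  Read 'b': matches stack top 'b' => pop. Stack: eba
  Read 'c': push. Stack: ebac
  Read 'e': push. Stack: ebace
  Read 'a': push. Stack: ebacea
Final stack: "ebacea" (length 6)

6


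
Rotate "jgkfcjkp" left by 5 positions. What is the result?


Input: "jgkfcjkp", rotate left by 5
First 5 characters: "jgkfc"
Remaining characters: "jkp"
Concatenate remaining + first: "jkp" + "jgkfc" = "jkpjgkfc"

jkpjgkfc


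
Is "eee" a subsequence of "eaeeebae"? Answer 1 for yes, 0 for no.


Check if "eee" is a subsequence of "eaeeebae"
Greedy scan:
  Position 0 ('e'): matches sub[0] = 'e'
  Position 1 ('a'): no match needed
  Position 2 ('e'): matches sub[1] = 'e'
  Position 3 ('e'): matches sub[2] = 'e'
  Position 4 ('e'): no match needed
  Position 5 ('b'): no match needed
  Position 6 ('a'): no match needed
  Position 7 ('e'): no match needed
All 3 characters matched => is a subsequence

1


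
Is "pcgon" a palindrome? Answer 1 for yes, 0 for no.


Input: pcgon
Reversed: nogcp
  Compare pos 0 ('p') with pos 4 ('n'): MISMATCH
  Compare pos 1 ('c') with pos 3 ('o'): MISMATCH
Result: not a palindrome

0


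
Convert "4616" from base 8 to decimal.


Input: "4616" in base 8
Positional expansion:
  Digit '4' (value 4) x 8^3 = 2048
  Digit '6' (value 6) x 8^2 = 384
  Digit '1' (value 1) x 8^1 = 8
  Digit '6' (value 6) x 8^0 = 6
Sum = 2446

2446


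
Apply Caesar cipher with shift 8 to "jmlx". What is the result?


Caesar cipher: shift "jmlx" by 8
  'j' (pos 9) + 8 = pos 17 = 'r'
  'm' (pos 12) + 8 = pos 20 = 'u'
  'l' (pos 11) + 8 = pos 19 = 't'
  'x' (pos 23) + 8 = pos 5 = 'f'
Result: rutf

rutf


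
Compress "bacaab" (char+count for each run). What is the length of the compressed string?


Input: bacaab
Runs:
  'b' x 1 => "b1"
  'a' x 1 => "a1"
  'c' x 1 => "c1"
  'a' x 2 => "a2"
  'b' x 1 => "b1"
Compressed: "b1a1c1a2b1"
Compressed length: 10

10


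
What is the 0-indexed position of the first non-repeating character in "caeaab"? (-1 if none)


Input: caeaab
Character frequencies:
  'a': 3
  'b': 1
  'c': 1
  'e': 1
Scanning left to right for freq == 1:
  Position 0 ('c'): unique! => answer = 0

0


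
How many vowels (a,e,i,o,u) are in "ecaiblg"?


Input: ecaiblg
Checking each character:
  'e' at position 0: vowel (running total: 1)
  'c' at position 1: consonant
  'a' at position 2: vowel (running total: 2)
  'i' at position 3: vowel (running total: 3)
  'b' at position 4: consonant
  'l' at position 5: consonant
  'g' at position 6: consonant
Total vowels: 3

3


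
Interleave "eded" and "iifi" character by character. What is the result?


Interleaving "eded" and "iifi":
  Position 0: 'e' from first, 'i' from second => "ei"
  Position 1: 'd' from first, 'i' from second => "di"
  Position 2: 'e' from first, 'f' from second => "ef"
  Position 3: 'd' from first, 'i' from second => "di"
Result: eidiefdi

eidiefdi


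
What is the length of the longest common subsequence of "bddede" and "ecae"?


LCS of "bddede" and "ecae"
DP table:
           e    c    a    e
      0    0    0    0    0
  b   0    0    0    0    0
  d   0    0    0    0    0
  d   0    0    0    0    0
  e   0    1    1    1    1
  d   0    1    1    1    1
  e   0    1    1    1    2
LCS length = dp[6][4] = 2

2


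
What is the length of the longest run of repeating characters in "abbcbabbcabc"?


Input: "abbcbabbcabc"
Scanning for longest run:
  Position 1 ('b'): new char, reset run to 1
  Position 2 ('b'): continues run of 'b', length=2
  Position 3 ('c'): new char, reset run to 1
  Position 4 ('b'): new char, reset run to 1
  Position 5 ('a'): new char, reset run to 1
  Position 6 ('b'): new char, reset run to 1
  Position 7 ('b'): continues run of 'b', length=2
  Position 8 ('c'): new char, reset run to 1
  Position 9 ('a'): new char, reset run to 1
  Position 10 ('b'): new char, reset run to 1
  Position 11 ('c'): new char, reset run to 1
Longest run: 'b' with length 2

2


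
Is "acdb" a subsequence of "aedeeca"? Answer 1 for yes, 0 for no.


Check if "acdb" is a subsequence of "aedeeca"
Greedy scan:
  Position 0 ('a'): matches sub[0] = 'a'
  Position 1 ('e'): no match needed
  Position 2 ('d'): no match needed
  Position 3 ('e'): no match needed
  Position 4 ('e'): no match needed
  Position 5 ('c'): matches sub[1] = 'c'
  Position 6 ('a'): no match needed
Only matched 2/4 characters => not a subsequence

0


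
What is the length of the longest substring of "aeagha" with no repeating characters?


Input: "aeagha"
Sliding window (track last position of each char):
  Position 0 ('a'): window [0,0] length 1 -- new best
  Position 1 ('e'): window [0,1] length 2 -- new best
  Position 2 ('a'): repeat (last at 0), move window start to 1
  Position 2 ('a'): window [1,2] length 2
  Position 3 ('g'): window [1,3] length 3 -- new best
  Position 4 ('h'): window [1,4] length 4 -- new best
  Position 5 ('a'): repeat (last at 2), move window start to 3
  Position 5 ('a'): window [3,5] length 3
Longest substring with no repeats: "eagh" with length 4

4


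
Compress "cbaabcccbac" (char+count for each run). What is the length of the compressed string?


Input: cbaabcccbac
Runs:
  'c' x 1 => "c1"
  'b' x 1 => "b1"
  'a' x 2 => "a2"
  'b' x 1 => "b1"
  'c' x 3 => "c3"
  'b' x 1 => "b1"
  'a' x 1 => "a1"
  'c' x 1 => "c1"
Compressed: "c1b1a2b1c3b1a1c1"
Compressed length: 16

16


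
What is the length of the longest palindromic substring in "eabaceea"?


Input: "eabaceea"
Checking substrings for palindromes:
  [1:4] "aba" (len 3) => palindrome
  [5:7] "ee" (len 2) => palindrome
Longest palindromic substring: "aba" with length 3

3


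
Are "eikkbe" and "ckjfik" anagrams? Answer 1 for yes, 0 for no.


Strings: "eikkbe", "ckjfik"
Sorted first:  beeikk
Sorted second: cfijkk
Differ at position 0: 'b' vs 'c' => not anagrams

0


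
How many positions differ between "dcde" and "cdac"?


Comparing "dcde" and "cdac" position by position:
  Position 0: 'd' vs 'c' => DIFFER
  Position 1: 'c' vs 'd' => DIFFER
  Position 2: 'd' vs 'a' => DIFFER
  Position 3: 'e' vs 'c' => DIFFER
Positions that differ: 4

4


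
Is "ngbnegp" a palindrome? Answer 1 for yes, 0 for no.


Input: ngbnegp
Reversed: pgenbgn
  Compare pos 0 ('n') with pos 6 ('p'): MISMATCH
  Compare pos 1 ('g') with pos 5 ('g'): match
  Compare pos 2 ('b') with pos 4 ('e'): MISMATCH
Result: not a palindrome

0


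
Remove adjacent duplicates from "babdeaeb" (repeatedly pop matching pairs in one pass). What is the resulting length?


Input: babdeaeb
Stack-based adjacent duplicate removal:
  Read 'b': push. Stack: b
  Read 'a': push. Stack: ba
  Read 'b': push. Stack: bab
  Read 'd': push. Stack: babd
  Read 'e': push. Stack: babde
  Read 'a': push. Stack: babdea
  Read 'e': push. Stack: babdeae
  Read 'b': push. Stack: babdeaeb
Final stack: "babdeaeb" (length 8)

8


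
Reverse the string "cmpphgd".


Input: cmpphgd
Reading characters right to left:
  Position 6: 'd'
  Position 5: 'g'
  Position 4: 'h'
  Position 3: 'p'
  Position 2: 'p'
  Position 1: 'm'
  Position 0: 'c'
Reversed: dghppmc

dghppmc


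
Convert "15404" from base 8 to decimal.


Input: "15404" in base 8
Positional expansion:
  Digit '1' (value 1) x 8^4 = 4096
  Digit '5' (value 5) x 8^3 = 2560
  Digit '4' (value 4) x 8^2 = 256
  Digit '0' (value 0) x 8^1 = 0
  Digit '4' (value 4) x 8^0 = 4
Sum = 6916

6916


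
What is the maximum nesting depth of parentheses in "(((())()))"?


Input: "(((())()))"
Tracking depth:
  Position 0 '(': depth becomes 1
  Position 1 '(': depth becomes 2
  Position 2 '(': depth becomes 3
  Position 3 '(': depth becomes 4
  Position 4 ')': depth becomes 3
  Position 5 ')': depth becomes 2
  Position 6 '(': depth becomes 3
  Position 7 ')': depth becomes 2
  Position 8 ')': depth becomes 1
  Position 9 ')': depth becomes 0
Maximum depth reached: 4

4


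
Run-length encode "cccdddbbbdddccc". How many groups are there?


Input: cccdddbbbdddccc
Scanning for consecutive runs:
  Group 1: 'c' x 3 (positions 0-2)
  Group 2: 'd' x 3 (positions 3-5)
  Group 3: 'b' x 3 (positions 6-8)
  Group 4: 'd' x 3 (positions 9-11)
  Group 5: 'c' x 3 (positions 12-14)
Total groups: 5

5


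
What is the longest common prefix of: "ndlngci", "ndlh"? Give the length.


Words: ndlngci, ndlh
  Position 0: all 'n' => match
  Position 1: all 'd' => match
  Position 2: all 'l' => match
  Position 3: ('n', 'h') => mismatch, stop
LCP = "ndl" (length 3)

3


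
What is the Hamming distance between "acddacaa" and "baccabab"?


Comparing "acddacaa" and "baccabab" position by position:
  Position 0: 'a' vs 'b' => differ
  Position 1: 'c' vs 'a' => differ
  Position 2: 'd' vs 'c' => differ
  Position 3: 'd' vs 'c' => differ
  Position 4: 'a' vs 'a' => same
  Position 5: 'c' vs 'b' => differ
  Position 6: 'a' vs 'a' => same
  Position 7: 'a' vs 'b' => differ
Total differences (Hamming distance): 6

6


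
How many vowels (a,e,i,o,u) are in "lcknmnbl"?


Input: lcknmnbl
Checking each character:
  'l' at position 0: consonant
  'c' at position 1: consonant
  'k' at position 2: consonant
  'n' at position 3: consonant
  'm' at position 4: consonant
  'n' at position 5: consonant
  'b' at position 6: consonant
  'l' at position 7: consonant
Total vowels: 0

0


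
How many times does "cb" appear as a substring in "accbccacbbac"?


Searching for "cb" in "accbccacbbac"
Scanning each position:
  Position 0: "ac" => no
  Position 1: "cc" => no
  Position 2: "cb" => MATCH
  Position 3: "bc" => no
  Position 4: "cc" => no
  Position 5: "ca" => no
  Position 6: "ac" => no
  Position 7: "cb" => MATCH
  Position 8: "bb" => no
  Position 9: "ba" => no
  Position 10: "ac" => no
Total occurrences: 2

2


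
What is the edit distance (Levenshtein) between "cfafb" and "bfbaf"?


Computing edit distance: "cfafb" -> "bfbaf"
DP table:
           b    f    b    a    f
      0    1    2    3    4    5
  c   1    1    2    3    4    5
  f   2    2    1    2    3    4
  a   3    3    2    2    2    3
  f   4    4    3    3    3    2
  b   5    4    4    3    4    3
Edit distance = dp[5][5] = 3

3


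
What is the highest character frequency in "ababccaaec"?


Input: ababccaaec
Character counts:
  'a': 4
  'b': 2
  'c': 3
  'e': 1
Maximum frequency: 4

4


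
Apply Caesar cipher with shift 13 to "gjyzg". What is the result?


Caesar cipher: shift "gjyzg" by 13
  'g' (pos 6) + 13 = pos 19 = 't'
  'j' (pos 9) + 13 = pos 22 = 'w'
  'y' (pos 24) + 13 = pos 11 = 'l'
  'z' (pos 25) + 13 = pos 12 = 'm'
  'g' (pos 6) + 13 = pos 19 = 't'
Result: twlmt

twlmt


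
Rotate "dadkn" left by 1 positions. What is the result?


Input: "dadkn", rotate left by 1
First 1 characters: "d"
Remaining characters: "adkn"
Concatenate remaining + first: "adkn" + "d" = "adknd"

adknd


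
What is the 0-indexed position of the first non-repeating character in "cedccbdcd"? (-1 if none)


Input: cedccbdcd
Character frequencies:
  'b': 1
  'c': 4
  'd': 3
  'e': 1
Scanning left to right for freq == 1:
  Position 0 ('c'): freq=4, skip
  Position 1 ('e'): unique! => answer = 1

1


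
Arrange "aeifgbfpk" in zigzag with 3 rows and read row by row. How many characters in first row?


Zigzag "aeifgbfpk" into 3 rows:
Placing characters:
  'a' => row 0
  'e' => row 1
  'i' => row 2
  'f' => row 1
  'g' => row 0
  'b' => row 1
  'f' => row 2
  'p' => row 1
  'k' => row 0
Rows:
  Row 0: "agk"
  Row 1: "efbp"
  Row 2: "if"
First row length: 3

3


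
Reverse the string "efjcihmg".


Input: efjcihmg
Reading characters right to left:
  Position 7: 'g'
  Position 6: 'm'
  Position 5: 'h'
  Position 4: 'i'
  Position 3: 'c'
  Position 2: 'j'
  Position 1: 'f'
  Position 0: 'e'
Reversed: gmhicjfe

gmhicjfe


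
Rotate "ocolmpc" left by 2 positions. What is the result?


Input: "ocolmpc", rotate left by 2
First 2 characters: "oc"
Remaining characters: "olmpc"
Concatenate remaining + first: "olmpc" + "oc" = "olmpcoc"

olmpcoc


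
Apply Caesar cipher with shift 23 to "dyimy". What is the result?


Caesar cipher: shift "dyimy" by 23
  'd' (pos 3) + 23 = pos 0 = 'a'
  'y' (pos 24) + 23 = pos 21 = 'v'
  'i' (pos 8) + 23 = pos 5 = 'f'
  'm' (pos 12) + 23 = pos 9 = 'j'
  'y' (pos 24) + 23 = pos 21 = 'v'
Result: avfjv

avfjv


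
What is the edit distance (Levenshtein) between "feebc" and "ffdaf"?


Computing edit distance: "feebc" -> "ffdaf"
DP table:
           f    f    d    a    f
      0    1    2    3    4    5
  f   1    0    1    2    3    4
  e   2    1    1    2    3    4
  e   3    2    2    2    3    4
  b   4    3    3    3    3    4
  c   5    4    4    4    4    4
Edit distance = dp[5][5] = 4

4


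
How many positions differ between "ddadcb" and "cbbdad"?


Comparing "ddadcb" and "cbbdad" position by position:
  Position 0: 'd' vs 'c' => DIFFER
  Position 1: 'd' vs 'b' => DIFFER
  Position 2: 'a' vs 'b' => DIFFER
  Position 3: 'd' vs 'd' => same
  Position 4: 'c' vs 'a' => DIFFER
  Position 5: 'b' vs 'd' => DIFFER
Positions that differ: 5

5


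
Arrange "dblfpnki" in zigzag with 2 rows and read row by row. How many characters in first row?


Zigzag "dblfpnki" into 2 rows:
Placing characters:
  'd' => row 0
  'b' => row 1
  'l' => row 0
  'f' => row 1
  'p' => row 0
  'n' => row 1
  'k' => row 0
  'i' => row 1
Rows:
  Row 0: "dlpk"
  Row 1: "bfni"
First row length: 4

4


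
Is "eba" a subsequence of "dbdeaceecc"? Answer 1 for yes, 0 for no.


Check if "eba" is a subsequence of "dbdeaceecc"
Greedy scan:
  Position 0 ('d'): no match needed
  Position 1 ('b'): no match needed
  Position 2 ('d'): no match needed
  Position 3 ('e'): matches sub[0] = 'e'
  Position 4 ('a'): no match needed
  Position 5 ('c'): no match needed
  Position 6 ('e'): no match needed
  Position 7 ('e'): no match needed
  Position 8 ('c'): no match needed
  Position 9 ('c'): no match needed
Only matched 1/3 characters => not a subsequence

0


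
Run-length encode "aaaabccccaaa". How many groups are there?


Input: aaaabccccaaa
Scanning for consecutive runs:
  Group 1: 'a' x 4 (positions 0-3)
  Group 2: 'b' x 1 (positions 4-4)
  Group 3: 'c' x 4 (positions 5-8)
  Group 4: 'a' x 3 (positions 9-11)
Total groups: 4

4


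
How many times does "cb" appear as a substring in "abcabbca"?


Searching for "cb" in "abcabbca"
Scanning each position:
  Position 0: "ab" => no
  Position 1: "bc" => no
  Position 2: "ca" => no
  Position 3: "ab" => no
  Position 4: "bb" => no
  Position 5: "bc" => no
  Position 6: "ca" => no
Total occurrences: 0

0


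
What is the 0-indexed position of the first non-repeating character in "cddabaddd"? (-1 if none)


Input: cddabaddd
Character frequencies:
  'a': 2
  'b': 1
  'c': 1
  'd': 5
Scanning left to right for freq == 1:
  Position 0 ('c'): unique! => answer = 0

0


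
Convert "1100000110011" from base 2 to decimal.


Input: "1100000110011" in base 2
Positional expansion:
  Digit '1' (value 1) x 2^12 = 4096
  Digit '1' (value 1) x 2^11 = 2048
  Digit '0' (value 0) x 2^10 = 0
  Digit '0' (value 0) x 2^9 = 0
  Digit '0' (value 0) x 2^8 = 0
  Digit '0' (value 0) x 2^7 = 0
  Digit '0' (value 0) x 2^6 = 0
  Digit '1' (value 1) x 2^5 = 32
  Digit '1' (value 1) x 2^4 = 16
  Digit '0' (value 0) x 2^3 = 0
  Digit '0' (value 0) x 2^2 = 0
  Digit '1' (value 1) x 2^1 = 2
  Digit '1' (value 1) x 2^0 = 1
Sum = 6195

6195


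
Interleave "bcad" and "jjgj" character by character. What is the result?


Interleaving "bcad" and "jjgj":
  Position 0: 'b' from first, 'j' from second => "bj"
  Position 1: 'c' from first, 'j' from second => "cj"
  Position 2: 'a' from first, 'g' from second => "ag"
  Position 3: 'd' from first, 'j' from second => "dj"
Result: bjcjagdj

bjcjagdj


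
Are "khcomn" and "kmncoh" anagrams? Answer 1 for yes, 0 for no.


Strings: "khcomn", "kmncoh"
Sorted first:  chkmno
Sorted second: chkmno
Sorted forms match => anagrams

1


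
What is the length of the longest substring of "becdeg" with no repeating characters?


Input: "becdeg"
Sliding window (track last position of each char):
  Position 0 ('b'): window [0,0] length 1 -- new best
  Position 1 ('e'): window [0,1] length 2 -- new best
  Position 2 ('c'): window [0,2] length 3 -- new best
  Position 3 ('d'): window [0,3] length 4 -- new best
  Position 4 ('e'): repeat (last at 1), move window start to 2
  Position 4 ('e'): window [2,4] length 3
  Position 5 ('g'): window [2,5] length 4
Longest substring with no repeats: "becd" with length 4

4


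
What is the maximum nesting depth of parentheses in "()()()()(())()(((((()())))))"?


Input: "()()()()(())()(((((()())))))"
Tracking depth:
  Position 0 '(': depth becomes 1
  Position 1 ')': depth becomes 0
  Position 2 '(': depth becomes 1
  Position 3 ')': depth becomes 0
  Position 4 '(': depth becomes 1
  Position 5 ')': depth becomes 0
  Position 6 '(': depth becomes 1
  Position 7 ')': depth becomes 0
  Position 8 '(': depth becomes 1
  Position 9 '(': depth becomes 2
  Position 10 ')': depth becomes 1
  Position 11 ')': depth becomes 0
  Position 12 '(': depth becomes 1
  Position 13 ')': depth becomes 0
  Position 14 '(': depth becomes 1
  Position 15 '(': depth becomes 2
  Position 16 '(': depth becomes 3
  Position 17 '(': depth becomes 4
  Position 18 '(': depth becomes 5
  Position 19 '(': depth becomes 6
  Position 20 ')': depth becomes 5
  Position 21 '(': depth becomes 6
  Position 22 ')': depth becomes 5
  Position 23 ')': depth becomes 4
  Position 24 ')': depth becomes 3
  Position 25 ')': depth becomes 2
  Position 26 ')': depth becomes 1
  Position 27 ')': depth becomes 0
Maximum depth reached: 6

6


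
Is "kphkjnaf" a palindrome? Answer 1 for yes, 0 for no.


Input: kphkjnaf
Reversed: fanjkhpk
  Compare pos 0 ('k') with pos 7 ('f'): MISMATCH
  Compare pos 1 ('p') with pos 6 ('a'): MISMATCH
  Compare pos 2 ('h') with pos 5 ('n'): MISMATCH
  Compare pos 3 ('k') with pos 4 ('j'): MISMATCH
Result: not a palindrome

0


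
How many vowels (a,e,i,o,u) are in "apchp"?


Input: apchp
Checking each character:
  'a' at position 0: vowel (running total: 1)
  'p' at position 1: consonant
  'c' at position 2: consonant
  'h' at position 3: consonant
  'p' at position 4: consonant
Total vowels: 1

1


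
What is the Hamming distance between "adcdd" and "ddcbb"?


Comparing "adcdd" and "ddcbb" position by position:
  Position 0: 'a' vs 'd' => differ
  Position 1: 'd' vs 'd' => same
  Position 2: 'c' vs 'c' => same
  Position 3: 'd' vs 'b' => differ
  Position 4: 'd' vs 'b' => differ
Total differences (Hamming distance): 3

3


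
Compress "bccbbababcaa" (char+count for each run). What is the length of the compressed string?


Input: bccbbababcaa
Runs:
  'b' x 1 => "b1"
  'c' x 2 => "c2"
  'b' x 2 => "b2"
  'a' x 1 => "a1"
  'b' x 1 => "b1"
  'a' x 1 => "a1"
  'b' x 1 => "b1"
  'c' x 1 => "c1"
  'a' x 2 => "a2"
Compressed: "b1c2b2a1b1a1b1c1a2"
Compressed length: 18

18


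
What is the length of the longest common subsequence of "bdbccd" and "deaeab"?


LCS of "bdbccd" and "deaeab"
DP table:
           d    e    a    e    a    b
      0    0    0    0    0    0    0
  b   0    0    0    0    0    0    1
  d   0    1    1    1    1    1    1
  b   0    1    1    1    1    1    2
  c   0    1    1    1    1    1    2
  c   0    1    1    1    1    1    2
  d   0    1    1    1    1    1    2
LCS length = dp[6][6] = 2

2


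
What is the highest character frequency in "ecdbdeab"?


Input: ecdbdeab
Character counts:
  'a': 1
  'b': 2
  'c': 1
  'd': 2
  'e': 2
Maximum frequency: 2

2


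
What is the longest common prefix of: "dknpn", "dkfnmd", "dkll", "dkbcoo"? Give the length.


Words: dknpn, dkfnmd, dkll, dkbcoo
  Position 0: all 'd' => match
  Position 1: all 'k' => match
  Position 2: ('n', 'f', 'l', 'b') => mismatch, stop
LCP = "dk" (length 2)

2


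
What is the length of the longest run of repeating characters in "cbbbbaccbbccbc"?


Input: "cbbbbaccbbccbc"
Scanning for longest run:
  Position 1 ('b'): new char, reset run to 1
  Position 2 ('b'): continues run of 'b', length=2
  Position 3 ('b'): continues run of 'b', length=3
  Position 4 ('b'): continues run of 'b', length=4
  Position 5 ('a'): new char, reset run to 1
  Position 6 ('c'): new char, reset run to 1
  Position 7 ('c'): continues run of 'c', length=2
  Position 8 ('b'): new char, reset run to 1
  Position 9 ('b'): continues run of 'b', length=2
  Position 10 ('c'): new char, reset run to 1
  Position 11 ('c'): continues run of 'c', length=2
  Position 12 ('b'): new char, reset run to 1
  Position 13 ('c'): new char, reset run to 1
Longest run: 'b' with length 4

4


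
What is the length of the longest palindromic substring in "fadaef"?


Input: "fadaef"
Checking substrings for palindromes:
  [1:4] "ada" (len 3) => palindrome
Longest palindromic substring: "ada" with length 3

3


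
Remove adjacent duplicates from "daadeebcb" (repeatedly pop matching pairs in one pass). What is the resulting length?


Input: daadeebcb
Stack-based adjacent duplicate removal:
  Read 'd': push. Stack: d
  Read 'a': push. Stack: da
  Read 'a': matches stack top 'a' => pop. Stack: d
  Read 'd': matches stack top 'd' => pop. Stack: (empty)
  Read 'e': push. Stack: e
  Read 'e': matches stack top 'e' => pop. Stack: (empty)
  Read 'b': push. Stack: b
  Read 'c': push. Stack: bc
  Read 'b': push. Stack: bcb
Final stack: "bcb" (length 3)

3


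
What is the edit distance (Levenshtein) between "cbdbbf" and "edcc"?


Computing edit distance: "cbdbbf" -> "edcc"
DP table:
           e    d    c    c
      0    1    2    3    4
  c   1    1    2    2    3
  b   2    2    2    3    3
  d   3    3    2    3    4
  b   4    4    3    3    4
  b   5    5    4    4    4
  f   6    6    5    5    5
Edit distance = dp[6][4] = 5

5


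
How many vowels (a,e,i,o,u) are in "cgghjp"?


Input: cgghjp
Checking each character:
  'c' at position 0: consonant
  'g' at position 1: consonant
  'g' at position 2: consonant
  'h' at position 3: consonant
  'j' at position 4: consonant
  'p' at position 5: consonant
Total vowels: 0

0


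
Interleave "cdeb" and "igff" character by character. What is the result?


Interleaving "cdeb" and "igff":
  Position 0: 'c' from first, 'i' from second => "ci"
  Position 1: 'd' from first, 'g' from second => "dg"
  Position 2: 'e' from first, 'f' from second => "ef"
  Position 3: 'b' from first, 'f' from second => "bf"
Result: cidgefbf

cidgefbf


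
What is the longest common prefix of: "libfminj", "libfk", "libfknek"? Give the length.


Words: libfminj, libfk, libfknek
  Position 0: all 'l' => match
  Position 1: all 'i' => match
  Position 2: all 'b' => match
  Position 3: all 'f' => match
  Position 4: ('m', 'k', 'k') => mismatch, stop
LCP = "libf" (length 4)

4


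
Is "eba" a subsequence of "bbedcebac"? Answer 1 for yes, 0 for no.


Check if "eba" is a subsequence of "bbedcebac"
Greedy scan:
  Position 0 ('b'): no match needed
  Position 1 ('b'): no match needed
  Position 2 ('e'): matches sub[0] = 'e'
  Position 3 ('d'): no match needed
  Position 4 ('c'): no match needed
  Position 5 ('e'): no match needed
  Position 6 ('b'): matches sub[1] = 'b'
  Position 7 ('a'): matches sub[2] = 'a'
  Position 8 ('c'): no match needed
All 3 characters matched => is a subsequence

1


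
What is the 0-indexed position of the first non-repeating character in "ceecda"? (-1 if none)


Input: ceecda
Character frequencies:
  'a': 1
  'c': 2
  'd': 1
  'e': 2
Scanning left to right for freq == 1:
  Position 0 ('c'): freq=2, skip
  Position 1 ('e'): freq=2, skip
  Position 2 ('e'): freq=2, skip
  Position 3 ('c'): freq=2, skip
  Position 4 ('d'): unique! => answer = 4

4


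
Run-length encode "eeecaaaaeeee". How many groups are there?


Input: eeecaaaaeeee
Scanning for consecutive runs:
  Group 1: 'e' x 3 (positions 0-2)
  Group 2: 'c' x 1 (positions 3-3)
  Group 3: 'a' x 4 (positions 4-7)
  Group 4: 'e' x 4 (positions 8-11)
Total groups: 4

4


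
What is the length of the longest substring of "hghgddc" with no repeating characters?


Input: "hghgddc"
Sliding window (track last position of each char):
  Position 0 ('h'): window [0,0] length 1 -- new best
  Position 1 ('g'): window [0,1] length 2 -- new best
  Position 2 ('h'): repeat (last at 0), move window start to 1
  Position 2 ('h'): window [1,2] length 2
  Position 3 ('g'): repeat (last at 1), move window start to 2
  Position 3 ('g'): window [2,3] length 2
  Position 4 ('d'): window [2,4] length 3 -- new best
  Position 5 ('d'): repeat (last at 4), move window start to 5
  Position 5 ('d'): window [5,5] length 1
  Position 6 ('c'): window [5,6] length 2
Longest substring with no repeats: "hgd" with length 3

3


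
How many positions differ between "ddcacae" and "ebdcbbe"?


Comparing "ddcacae" and "ebdcbbe" position by position:
  Position 0: 'd' vs 'e' => DIFFER
  Position 1: 'd' vs 'b' => DIFFER
  Position 2: 'c' vs 'd' => DIFFER
  Position 3: 'a' vs 'c' => DIFFER
  Position 4: 'c' vs 'b' => DIFFER
  Position 5: 'a' vs 'b' => DIFFER
  Position 6: 'e' vs 'e' => same
Positions that differ: 6

6


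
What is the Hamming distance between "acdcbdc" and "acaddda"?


Comparing "acdcbdc" and "acaddda" position by position:
  Position 0: 'a' vs 'a' => same
  Position 1: 'c' vs 'c' => same
  Position 2: 'd' vs 'a' => differ
  Position 3: 'c' vs 'd' => differ
  Position 4: 'b' vs 'd' => differ
  Position 5: 'd' vs 'd' => same
  Position 6: 'c' vs 'a' => differ
Total differences (Hamming distance): 4

4


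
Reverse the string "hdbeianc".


Input: hdbeianc
Reading characters right to left:
  Position 7: 'c'
  Position 6: 'n'
  Position 5: 'a'
  Position 4: 'i'
  Position 3: 'e'
  Position 2: 'b'
  Position 1: 'd'
  Position 0: 'h'
Reversed: cnaiebdh

cnaiebdh


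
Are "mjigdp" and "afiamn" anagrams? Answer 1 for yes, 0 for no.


Strings: "mjigdp", "afiamn"
Sorted first:  dgijmp
Sorted second: aafimn
Differ at position 0: 'd' vs 'a' => not anagrams

0


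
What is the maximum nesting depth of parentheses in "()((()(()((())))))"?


Input: "()((()(()((())))))"
Tracking depth:
  Position 0 '(': depth becomes 1
  Position 1 ')': depth becomes 0
  Position 2 '(': depth becomes 1
  Position 3 '(': depth becomes 2
  Position 4 '(': depth becomes 3
  Position 5 ')': depth becomes 2
  Position 6 '(': depth becomes 3
  Position 7 '(': depth becomes 4
  Position 8 ')': depth becomes 3
  Position 9 '(': depth becomes 4
  Position 10 '(': depth becomes 5
  Position 11 '(': depth becomes 6
  Position 12 ')': depth becomes 5
  Position 13 ')': depth becomes 4
  Position 14 ')': depth becomes 3
  Position 15 ')': depth becomes 2
  Position 16 ')': depth becomes 1
  Position 17 ')': depth becomes 0
Maximum depth reached: 6

6


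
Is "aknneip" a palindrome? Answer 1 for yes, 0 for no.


Input: aknneip
Reversed: piennka
  Compare pos 0 ('a') with pos 6 ('p'): MISMATCH
  Compare pos 1 ('k') with pos 5 ('i'): MISMATCH
  Compare pos 2 ('n') with pos 4 ('e'): MISMATCH
Result: not a palindrome

0


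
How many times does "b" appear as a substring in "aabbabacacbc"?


Searching for "b" in "aabbabacacbc"
Scanning each position:
  Position 0: "a" => no
  Position 1: "a" => no
  Position 2: "b" => MATCH
  Position 3: "b" => MATCH
  Position 4: "a" => no
  Position 5: "b" => MATCH
  Position 6: "a" => no
  Position 7: "c" => no
  Position 8: "a" => no
  Position 9: "c" => no
  Position 10: "b" => MATCH
  Position 11: "c" => no
Total occurrences: 4

4


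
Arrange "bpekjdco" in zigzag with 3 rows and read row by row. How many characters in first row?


Zigzag "bpekjdco" into 3 rows:
Placing characters:
  'b' => row 0
  'p' => row 1
  'e' => row 2
  'k' => row 1
  'j' => row 0
  'd' => row 1
  'c' => row 2
  'o' => row 1
Rows:
  Row 0: "bj"
  Row 1: "pkdo"
  Row 2: "ec"
First row length: 2

2


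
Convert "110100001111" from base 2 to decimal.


Input: "110100001111" in base 2
Positional expansion:
  Digit '1' (value 1) x 2^11 = 2048
  Digit '1' (value 1) x 2^10 = 1024
  Digit '0' (value 0) x 2^9 = 0
  Digit '1' (value 1) x 2^8 = 256
  Digit '0' (value 0) x 2^7 = 0
  Digit '0' (value 0) x 2^6 = 0
  Digit '0' (value 0) x 2^5 = 0
  Digit '0' (value 0) x 2^4 = 0
  Digit '1' (value 1) x 2^3 = 8
  Digit '1' (value 1) x 2^2 = 4
  Digit '1' (value 1) x 2^1 = 2
  Digit '1' (value 1) x 2^0 = 1
Sum = 3343

3343


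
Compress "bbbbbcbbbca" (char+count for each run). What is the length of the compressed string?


Input: bbbbbcbbbca
Runs:
  'b' x 5 => "b5"
  'c' x 1 => "c1"
  'b' x 3 => "b3"
  'c' x 1 => "c1"
  'a' x 1 => "a1"
Compressed: "b5c1b3c1a1"
Compressed length: 10

10


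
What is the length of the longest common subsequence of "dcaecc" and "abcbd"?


LCS of "dcaecc" and "abcbd"
DP table:
           a    b    c    b    d
      0    0    0    0    0    0
  d   0    0    0    0    0    1
  c   0    0    0    1    1    1
  a   0    1    1    1    1    1
  e   0    1    1    1    1    1
  c   0    1    1    2    2    2
  c   0    1    1    2    2    2
LCS length = dp[6][5] = 2

2


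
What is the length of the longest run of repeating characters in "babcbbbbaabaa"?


Input: "babcbbbbaabaa"
Scanning for longest run:
  Position 1 ('a'): new char, reset run to 1
  Position 2 ('b'): new char, reset run to 1
  Position 3 ('c'): new char, reset run to 1
  Position 4 ('b'): new char, reset run to 1
  Position 5 ('b'): continues run of 'b', length=2
  Position 6 ('b'): continues run of 'b', length=3
  Position 7 ('b'): continues run of 'b', length=4
  Position 8 ('a'): new char, reset run to 1
  Position 9 ('a'): continues run of 'a', length=2
  Position 10 ('b'): new char, reset run to 1
  Position 11 ('a'): new char, reset run to 1
  Position 12 ('a'): continues run of 'a', length=2
Longest run: 'b' with length 4

4


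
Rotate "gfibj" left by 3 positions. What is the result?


Input: "gfibj", rotate left by 3
First 3 characters: "gfi"
Remaining characters: "bj"
Concatenate remaining + first: "bj" + "gfi" = "bjgfi"

bjgfi


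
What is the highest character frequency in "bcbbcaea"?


Input: bcbbcaea
Character counts:
  'a': 2
  'b': 3
  'c': 2
  'e': 1
Maximum frequency: 3

3


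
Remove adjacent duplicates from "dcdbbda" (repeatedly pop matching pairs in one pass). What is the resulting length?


Input: dcdbbda
Stack-based adjacent duplicate removal:
  Read 'd': push. Stack: d
  Read 'c': push. Stack: dc
  Read 'd': push. Stack: dcd
  Read 'b': push. Stack: dcdb
  Read 'b': matches stack top 'b' => pop. Stack: dcd
  Read 'd': matches stack top 'd' => pop. Stack: dc
  Read 'a': push. Stack: dca
Final stack: "dca" (length 3)

3


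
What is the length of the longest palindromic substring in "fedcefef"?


Input: "fedcefef"
Checking substrings for palindromes:
  [4:7] "efe" (len 3) => palindrome
  [5:8] "fef" (len 3) => palindrome
Longest palindromic substring: "efe" with length 3

3


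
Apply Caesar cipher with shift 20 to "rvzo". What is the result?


Caesar cipher: shift "rvzo" by 20
  'r' (pos 17) + 20 = pos 11 = 'l'
  'v' (pos 21) + 20 = pos 15 = 'p'
  'z' (pos 25) + 20 = pos 19 = 't'
  'o' (pos 14) + 20 = pos 8 = 'i'
Result: lpti

lpti


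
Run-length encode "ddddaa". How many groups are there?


Input: ddddaa
Scanning for consecutive runs:
  Group 1: 'd' x 4 (positions 0-3)
  Group 2: 'a' x 2 (positions 4-5)
Total groups: 2

2


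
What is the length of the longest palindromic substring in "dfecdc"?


Input: "dfecdc"
Checking substrings for palindromes:
  [3:6] "cdc" (len 3) => palindrome
Longest palindromic substring: "cdc" with length 3

3


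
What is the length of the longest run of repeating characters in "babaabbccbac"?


Input: "babaabbccbac"
Scanning for longest run:
  Position 1 ('a'): new char, reset run to 1
  Position 2 ('b'): new char, reset run to 1
  Position 3 ('a'): new char, reset run to 1
  Position 4 ('a'): continues run of 'a', length=2
  Position 5 ('b'): new char, reset run to 1
  Position 6 ('b'): continues run of 'b', length=2
  Position 7 ('c'): new char, reset run to 1
  Position 8 ('c'): continues run of 'c', length=2
  Position 9 ('b'): new char, reset run to 1
  Position 10 ('a'): new char, reset run to 1
  Position 11 ('c'): new char, reset run to 1
Longest run: 'a' with length 2

2


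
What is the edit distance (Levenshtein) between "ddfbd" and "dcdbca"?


Computing edit distance: "ddfbd" -> "dcdbca"
DP table:
           d    c    d    b    c    a
      0    1    2    3    4    5    6
  d   1    0    1    2    3    4    5
  d   2    1    1    1    2    3    4
  f   3    2    2    2    2    3    4
  b   4    3    3    3    2    3    4
  d   5    4    4    3    3    3    4
Edit distance = dp[5][6] = 4

4


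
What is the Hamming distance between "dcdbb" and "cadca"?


Comparing "dcdbb" and "cadca" position by position:
  Position 0: 'd' vs 'c' => differ
  Position 1: 'c' vs 'a' => differ
  Position 2: 'd' vs 'd' => same
  Position 3: 'b' vs 'c' => differ
  Position 4: 'b' vs 'a' => differ
Total differences (Hamming distance): 4

4


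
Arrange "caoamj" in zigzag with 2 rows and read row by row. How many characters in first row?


Zigzag "caoamj" into 2 rows:
Placing characters:
  'c' => row 0
  'a' => row 1
  'o' => row 0
  'a' => row 1
  'm' => row 0
  'j' => row 1
Rows:
  Row 0: "com"
  Row 1: "aaj"
First row length: 3

3


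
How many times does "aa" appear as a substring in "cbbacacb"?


Searching for "aa" in "cbbacacb"
Scanning each position:
  Position 0: "cb" => no
  Position 1: "bb" => no
  Position 2: "ba" => no
  Position 3: "ac" => no
  Position 4: "ca" => no
  Position 5: "ac" => no
  Position 6: "cb" => no
Total occurrences: 0

0


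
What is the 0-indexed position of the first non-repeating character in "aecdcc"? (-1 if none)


Input: aecdcc
Character frequencies:
  'a': 1
  'c': 3
  'd': 1
  'e': 1
Scanning left to right for freq == 1:
  Position 0 ('a'): unique! => answer = 0

0


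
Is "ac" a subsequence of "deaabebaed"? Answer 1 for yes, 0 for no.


Check if "ac" is a subsequence of "deaabebaed"
Greedy scan:
  Position 0 ('d'): no match needed
  Position 1 ('e'): no match needed
  Position 2 ('a'): matches sub[0] = 'a'
  Position 3 ('a'): no match needed
  Position 4 ('b'): no match needed
  Position 5 ('e'): no match needed
  Position 6 ('b'): no match needed
  Position 7 ('a'): no match needed
  Position 8 ('e'): no match needed
  Position 9 ('d'): no match needed
Only matched 1/2 characters => not a subsequence

0


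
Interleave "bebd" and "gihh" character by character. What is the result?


Interleaving "bebd" and "gihh":
  Position 0: 'b' from first, 'g' from second => "bg"
  Position 1: 'e' from first, 'i' from second => "ei"
  Position 2: 'b' from first, 'h' from second => "bh"
  Position 3: 'd' from first, 'h' from second => "dh"
Result: bgeibhdh

bgeibhdh


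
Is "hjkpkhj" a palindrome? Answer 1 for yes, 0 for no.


Input: hjkpkhj
Reversed: jhkpkjh
  Compare pos 0 ('h') with pos 6 ('j'): MISMATCH
  Compare pos 1 ('j') with pos 5 ('h'): MISMATCH
  Compare pos 2 ('k') with pos 4 ('k'): match
Result: not a palindrome

0


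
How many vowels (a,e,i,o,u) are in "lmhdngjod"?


Input: lmhdngjod
Checking each character:
  'l' at position 0: consonant
  'm' at position 1: consonant
  'h' at position 2: consonant
  'd' at position 3: consonant
  'n' at position 4: consonant
  'g' at position 5: consonant
  'j' at position 6: consonant
  'o' at position 7: vowel (running total: 1)
  'd' at position 8: consonant
Total vowels: 1

1


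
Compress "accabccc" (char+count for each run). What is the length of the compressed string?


Input: accabccc
Runs:
  'a' x 1 => "a1"
  'c' x 2 => "c2"
  'a' x 1 => "a1"
  'b' x 1 => "b1"
  'c' x 3 => "c3"
Compressed: "a1c2a1b1c3"
Compressed length: 10

10


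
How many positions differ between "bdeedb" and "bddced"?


Comparing "bdeedb" and "bddced" position by position:
  Position 0: 'b' vs 'b' => same
  Position 1: 'd' vs 'd' => same
  Position 2: 'e' vs 'd' => DIFFER
  Position 3: 'e' vs 'c' => DIFFER
  Position 4: 'd' vs 'e' => DIFFER
  Position 5: 'b' vs 'd' => DIFFER
Positions that differ: 4

4


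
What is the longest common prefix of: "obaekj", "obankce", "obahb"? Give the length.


Words: obaekj, obankce, obahb
  Position 0: all 'o' => match
  Position 1: all 'b' => match
  Position 2: all 'a' => match
  Position 3: ('e', 'n', 'h') => mismatch, stop
LCP = "oba" (length 3)

3
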